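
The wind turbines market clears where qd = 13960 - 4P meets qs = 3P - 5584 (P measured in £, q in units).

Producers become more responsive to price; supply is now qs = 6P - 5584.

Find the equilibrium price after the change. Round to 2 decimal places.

1954.40

Initially, 13960 - 4P = 3P - 5584, so 19544 = 7P and P = 2792, q = 2792.
The new curves are qd = 13960 - 4P (demand) and qs = 6P - 5584 (supply).
Clearing the new market: 13960 - 4P = 6P - 5584, so P = 1954.4 and q = 6142.4.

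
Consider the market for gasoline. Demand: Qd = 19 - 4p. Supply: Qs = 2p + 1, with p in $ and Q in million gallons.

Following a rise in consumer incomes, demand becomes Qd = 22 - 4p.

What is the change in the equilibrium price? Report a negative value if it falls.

Initially, 19 - 4p = 2p + 1, so 18 = 6p and p = 3, Q = 7.
With the change applied: demand Qd = 22 - 4p, supply Qs = 2p + 1.
Equate the new curves: 22 - 4p = 2p + 1, giving 21 = 6p, p = 3.5, Q = 8.
Δp = 3.5 − 3 = +0.5.

+0.5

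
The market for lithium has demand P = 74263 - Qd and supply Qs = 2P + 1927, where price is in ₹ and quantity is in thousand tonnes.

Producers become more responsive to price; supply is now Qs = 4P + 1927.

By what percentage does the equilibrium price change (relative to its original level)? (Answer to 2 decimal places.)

Solve the original market: 74263 - P = 2P + 1927, hence P = 24112 and Q = 50151.
With the change applied: demand Qd = 74263 - P, supply Qs = 4P + 1927.
Clearing the new market: 74263 - P = 4P + 1927, so P = 14467.2 and Q = 59795.8.
%ΔP = (14467.2 − 24112) / 24112 × 100 = -40.00%.

-40.00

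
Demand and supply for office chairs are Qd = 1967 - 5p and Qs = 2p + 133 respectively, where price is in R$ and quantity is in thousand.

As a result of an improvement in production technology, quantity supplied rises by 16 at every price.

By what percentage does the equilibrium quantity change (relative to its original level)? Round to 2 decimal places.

+1.74

Initially, 1967 - 5p = 2p + 133, so 1834 = 7p and p = 262, Q = 657.
The new curves are Qd = 1967 - 5p (demand) and Qs = 2p + 149 (supply).
Setting them equal: 1967 - 5p = 2p + 149 → 1818 = 7p, so p = 1818/7 ≈ 259.7143 and Q = 4679/7 ≈ 668.4286.
%ΔQ = (668.4286 − 657) / 657 × 100 = +1.74%.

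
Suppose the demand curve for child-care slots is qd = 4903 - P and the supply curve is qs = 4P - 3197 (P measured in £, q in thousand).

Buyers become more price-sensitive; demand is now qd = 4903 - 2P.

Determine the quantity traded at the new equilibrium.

Solve the original market: 4903 - P = 4P - 3197, hence P = 1620 and q = 3283.
After the shift, demand is qd = 4903 - 2P and supply is qs = 4P - 3197.
Setting them equal: 4903 - 2P = 4P - 3197 → 8100 = 6P, so P = 1350 and q = 2203.

2203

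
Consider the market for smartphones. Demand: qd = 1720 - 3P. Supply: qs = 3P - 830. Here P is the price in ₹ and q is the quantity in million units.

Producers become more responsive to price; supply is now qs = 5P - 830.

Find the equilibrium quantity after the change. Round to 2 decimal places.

763.75

Before the shock: 1720 - 3P = 3P - 830 ⇒ 2550 = 6P ⇒ P = 425, q = 445.
With the change applied: demand qd = 1720 - 3P, supply qs = 5P - 830.
New equilibrium: 1720 - 3P = 5P - 830 ⇒ 2550 = 8P ⇒ P = 318.75, q = 763.75.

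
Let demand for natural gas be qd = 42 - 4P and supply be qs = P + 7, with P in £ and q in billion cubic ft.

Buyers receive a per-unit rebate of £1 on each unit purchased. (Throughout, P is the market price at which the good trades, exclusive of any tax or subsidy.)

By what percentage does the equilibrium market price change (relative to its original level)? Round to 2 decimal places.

+11.43

Initially, 42 - 4P = P + 7, so 35 = 5P and P = 7, q = 14.
Since buyers' out-of-pocket price is the market price minus the rebate, the effective demand curve becomes qd = 46 - 4P.
Setting them equal: 46 - 4P = P + 7 → 39 = 5P, so P = 7.8 and q = 14.8.
%ΔP = (7.8 − 7) / 7 × 100 = +11.43%.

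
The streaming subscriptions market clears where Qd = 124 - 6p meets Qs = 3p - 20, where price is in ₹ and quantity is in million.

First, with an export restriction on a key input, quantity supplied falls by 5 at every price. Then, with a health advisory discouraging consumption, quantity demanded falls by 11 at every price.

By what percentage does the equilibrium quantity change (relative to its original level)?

-25

Original equilibrium: 124 - 6p = 3p - 20 gives 144 = 9p, so p = 16 and Q = 28.
The new curves are Qd = 113 - 6p (demand) and Qs = 3p - 25 (supply).
Setting them equal: 113 - 6p = 3p - 25 → 138 = 9p, so p = 46/3 ≈ 15.3333 and Q = 21.
%ΔQ = (21 − 28) / 28 × 100 = -25%.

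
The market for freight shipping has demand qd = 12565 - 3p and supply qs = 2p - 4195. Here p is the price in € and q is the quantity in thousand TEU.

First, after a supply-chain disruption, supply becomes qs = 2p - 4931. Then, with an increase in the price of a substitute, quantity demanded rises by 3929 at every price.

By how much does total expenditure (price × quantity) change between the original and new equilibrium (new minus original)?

Before the shock: 12565 - 3p = 2p - 4195 ⇒ 16760 = 5p ⇒ p = 3352, q = 2509.
The shock moves the curves to qd = 16494 - 3p and qs = 2p - 4931.
Clearing the new market: 16494 - 3p = 2p - 4931, so p = 4285 and q = 3639.
Expenditure moves from 3352×2509 = 8410168 to 4285×3639 = 15593115; change = +7182947.

+7182947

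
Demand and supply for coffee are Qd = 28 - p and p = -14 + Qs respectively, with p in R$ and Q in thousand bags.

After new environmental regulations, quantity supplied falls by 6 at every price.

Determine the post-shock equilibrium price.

10

Before the shock: 28 - p = p + 14 ⇒ 14 = 2p ⇒ p = 7, Q = 21.
The new curves are Qd = 28 - p (demand) and Qs = p + 8 (supply).
New equilibrium: 28 - p = p + 8 ⇒ 20 = 2p ⇒ p = 10, Q = 18.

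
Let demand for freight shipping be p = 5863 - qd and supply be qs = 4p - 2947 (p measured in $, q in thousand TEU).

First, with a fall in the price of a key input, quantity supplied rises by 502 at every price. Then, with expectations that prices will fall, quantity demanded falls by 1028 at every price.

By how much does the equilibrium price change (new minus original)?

Initially, 5863 - p = 4p - 2947, so 8810 = 5p and p = 1762, q = 4101.
The shock moves the curves to qd = 4835 - p and qs = 4p - 2445.
Equate the new curves: 4835 - p = 4p - 2445, giving 7280 = 5p, p = 1456, q = 3379.
Δp = 1456 − 1762 = -306.

-306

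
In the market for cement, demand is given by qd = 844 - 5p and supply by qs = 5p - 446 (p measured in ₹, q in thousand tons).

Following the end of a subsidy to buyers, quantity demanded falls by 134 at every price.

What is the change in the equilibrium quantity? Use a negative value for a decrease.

-67

Before the shock: 844 - 5p = 5p - 446 ⇒ 1290 = 10p ⇒ p = 129, q = 199.
The new curves are qd = 710 - 5p (demand) and qs = 5p - 446 (supply).
New equilibrium: 710 - 5p = 5p - 446 ⇒ 1156 = 10p ⇒ p = 115.6, q = 132.
Δq = 132 − 199 = -67.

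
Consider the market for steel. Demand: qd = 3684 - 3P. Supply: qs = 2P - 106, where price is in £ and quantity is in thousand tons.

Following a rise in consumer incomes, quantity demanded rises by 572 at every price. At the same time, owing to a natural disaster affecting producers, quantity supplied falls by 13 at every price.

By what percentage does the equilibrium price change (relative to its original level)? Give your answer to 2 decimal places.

Solve the original market: 3684 - 3P = 2P - 106, hence P = 758 and q = 1410.
After the shift, demand is qd = 4256 - 3P and supply is qs = 2P - 119.
Clearing the new market: 4256 - 3P = 2P - 119, so P = 875 and q = 1631.
%ΔP = (875 − 758) / 758 × 100 = +15.44%.

+15.44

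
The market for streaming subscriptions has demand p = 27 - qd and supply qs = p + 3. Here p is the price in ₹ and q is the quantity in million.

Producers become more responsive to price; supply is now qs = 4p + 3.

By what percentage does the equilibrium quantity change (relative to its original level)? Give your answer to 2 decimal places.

Before the shock: 27 - p = p + 3 ⇒ 24 = 2p ⇒ p = 12, q = 15.
The shock moves the curves to qd = 27 - p and qs = 4p + 3.
New equilibrium: 27 - p = 4p + 3 ⇒ 24 = 5p ⇒ p = 4.8, q = 22.2.
%Δq = (22.2 − 15) / 15 × 100 = +48.00%.

+48.00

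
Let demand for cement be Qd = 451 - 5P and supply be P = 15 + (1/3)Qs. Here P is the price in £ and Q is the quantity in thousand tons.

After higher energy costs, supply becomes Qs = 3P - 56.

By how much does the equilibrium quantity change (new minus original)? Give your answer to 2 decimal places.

Original equilibrium: 451 - 5P = 3P - 45 gives 496 = 8P, so P = 62 and Q = 141.
After the shift, demand is Qd = 451 - 5P and supply is Qs = 3P - 56.
Setting them equal: 451 - 5P = 3P - 56 → 507 = 8P, so P = 63.375 and Q = 134.125.
ΔQ = 134.125 − 141 = -6.88.

-6.88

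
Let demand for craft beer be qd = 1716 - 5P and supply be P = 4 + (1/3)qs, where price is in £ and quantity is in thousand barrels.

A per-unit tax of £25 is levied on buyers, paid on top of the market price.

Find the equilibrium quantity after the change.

Initially, 1716 - 5P = 3P - 12, so 1728 = 8P and P = 216, q = 636.
Since buyers pay the price plus the tax, the effective demand curve becomes qd = 1591 - 5P.
New equilibrium: 1591 - 5P = 3P - 12 ⇒ 1603 = 8P ⇒ P = 200.375, q = 589.125.

589.125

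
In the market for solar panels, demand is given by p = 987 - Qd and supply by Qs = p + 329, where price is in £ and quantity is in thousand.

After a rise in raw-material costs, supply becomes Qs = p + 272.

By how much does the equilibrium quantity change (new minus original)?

Original equilibrium: 987 - p = p + 329 gives 658 = 2p, so p = 329 and Q = 658.
The new curves are Qd = 987 - p (demand) and Qs = p + 272 (supply).
Setting them equal: 987 - p = p + 272 → 715 = 2p, so p = 357.5 and Q = 629.5.
ΔQ = 629.5 − 658 = -28.5.

-28.5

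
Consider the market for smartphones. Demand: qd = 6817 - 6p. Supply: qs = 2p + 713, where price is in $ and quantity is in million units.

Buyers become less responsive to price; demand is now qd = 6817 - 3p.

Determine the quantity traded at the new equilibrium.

Before the shock: 6817 - 6p = 2p + 713 ⇒ 6104 = 8p ⇒ p = 763, q = 2239.
After the shift, demand is qd = 6817 - 3p and supply is qs = 2p + 713.
Equate the new curves: 6817 - 3p = 2p + 713, giving 6104 = 5p, p = 1220.8, q = 3154.6.

3154.6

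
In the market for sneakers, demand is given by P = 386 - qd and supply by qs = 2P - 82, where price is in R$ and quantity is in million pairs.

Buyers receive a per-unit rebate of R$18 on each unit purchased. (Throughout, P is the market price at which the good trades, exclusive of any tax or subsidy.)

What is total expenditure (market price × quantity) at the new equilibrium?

Original equilibrium: 386 - P = 2P - 82 gives 468 = 3P, so P = 156 and q = 230.
Since buyers' out-of-pocket price is the market price minus the rebate, the effective demand curve becomes qd = 404 - P.
Equate the new curves: 404 - P = 2P - 82, giving 486 = 3P, P = 162, q = 242.
New expenditure = 162 × 242 = 39204.

39204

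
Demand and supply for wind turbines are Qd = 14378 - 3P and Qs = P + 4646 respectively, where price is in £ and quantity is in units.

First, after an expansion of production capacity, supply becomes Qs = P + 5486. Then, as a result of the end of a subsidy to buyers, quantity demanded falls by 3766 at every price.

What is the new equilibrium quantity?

6767.5

Solve the original market: 14378 - 3P = P + 4646, hence P = 2433 and Q = 7079.
After the shift, demand is Qd = 10612 - 3P and supply is Qs = P + 5486.
New equilibrium: 10612 - 3P = P + 5486 ⇒ 5126 = 4P ⇒ P = 1281.5, Q = 6767.5.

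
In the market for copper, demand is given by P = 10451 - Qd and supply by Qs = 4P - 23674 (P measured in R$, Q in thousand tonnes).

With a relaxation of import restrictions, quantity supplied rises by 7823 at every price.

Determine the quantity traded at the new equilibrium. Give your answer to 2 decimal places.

Original equilibrium: 10451 - P = 4P - 23674 gives 34125 = 5P, so P = 6825 and Q = 3626.
With the change applied: demand Qd = 10451 - P, supply Qs = 4P - 15851.
New equilibrium: 10451 - P = 4P - 15851 ⇒ 26302 = 5P ⇒ P = 5260.4, Q = 5190.6.

5190.60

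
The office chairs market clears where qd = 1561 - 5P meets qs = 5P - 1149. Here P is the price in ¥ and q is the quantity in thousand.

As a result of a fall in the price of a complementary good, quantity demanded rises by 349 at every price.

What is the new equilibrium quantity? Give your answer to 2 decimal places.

380.50

Before the shock: 1561 - 5P = 5P - 1149 ⇒ 2710 = 10P ⇒ P = 271, q = 206.
With the change applied: demand qd = 1910 - 5P, supply qs = 5P - 1149.
New equilibrium: 1910 - 5P = 5P - 1149 ⇒ 3059 = 10P ⇒ P = 305.9, q = 380.5.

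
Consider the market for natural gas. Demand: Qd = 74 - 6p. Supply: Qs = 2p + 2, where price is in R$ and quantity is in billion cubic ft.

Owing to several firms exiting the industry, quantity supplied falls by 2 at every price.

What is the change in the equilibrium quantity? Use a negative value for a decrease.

-1.5

Original equilibrium: 74 - 6p = 2p + 2 gives 72 = 8p, so p = 9 and Q = 20.
The new curves are Qd = 74 - 6p (demand) and Qs = 2p (supply).
Setting them equal: 74 - 6p = 2p → 74 = 8p, so p = 9.25 and Q = 18.5.
ΔQ = 18.5 − 20 = -1.5.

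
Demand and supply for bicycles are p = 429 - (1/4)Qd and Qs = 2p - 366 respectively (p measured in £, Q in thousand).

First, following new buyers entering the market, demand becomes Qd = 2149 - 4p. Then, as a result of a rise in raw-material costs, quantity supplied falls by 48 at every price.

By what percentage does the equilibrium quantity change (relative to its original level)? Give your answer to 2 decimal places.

Initially, 1716 - 4p = 2p - 366, so 2082 = 6p and p = 347, Q = 328.
The new curves are Qd = 2149 - 4p (demand) and Qs = 2p - 414 (supply).
New equilibrium: 2149 - 4p = 2p - 414 ⇒ 2563 = 6p ⇒ p = 2563/6 ≈ 427.1667, Q = 1321/3 ≈ 440.3333.
%ΔQ = (440.3333 − 328) / 328 × 100 = +34.25%.

+34.25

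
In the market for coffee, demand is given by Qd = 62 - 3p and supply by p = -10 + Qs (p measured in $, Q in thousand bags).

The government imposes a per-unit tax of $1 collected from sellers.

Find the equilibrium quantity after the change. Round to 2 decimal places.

Before the shock: 62 - 3p = p + 10 ⇒ 52 = 4p ⇒ p = 13, Q = 23.
Since sellers keep the price net of the tax, the effective supply curve becomes Qs = p + 9.
Clearing the new market: 62 - 3p = p + 9, so p = 13.25 and Q = 22.25.

22.25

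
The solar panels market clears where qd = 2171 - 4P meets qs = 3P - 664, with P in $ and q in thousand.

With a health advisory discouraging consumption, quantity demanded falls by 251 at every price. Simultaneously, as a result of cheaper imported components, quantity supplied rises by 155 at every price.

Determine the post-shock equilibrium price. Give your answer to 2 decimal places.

347.00

Initially, 2171 - 4P = 3P - 664, so 2835 = 7P and P = 405, q = 551.
After the shift, demand is qd = 1920 - 4P and supply is qs = 3P - 509.
Setting them equal: 1920 - 4P = 3P - 509 → 2429 = 7P, so P = 347 and q = 532.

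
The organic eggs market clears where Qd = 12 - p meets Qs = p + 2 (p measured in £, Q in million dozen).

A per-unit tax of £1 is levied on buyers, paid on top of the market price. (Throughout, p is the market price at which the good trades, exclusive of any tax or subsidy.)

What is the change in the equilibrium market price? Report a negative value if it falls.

Initially, 12 - p = p + 2, so 10 = 2p and p = 5, Q = 7.
Since buyers pay the price plus the tax, the effective demand curve becomes Qd = 11 - p.
Clearing the new market: 11 - p = p + 2, so p = 4.5 and Q = 6.5.
Δp = 4.5 − 5 = -0.5.

-0.5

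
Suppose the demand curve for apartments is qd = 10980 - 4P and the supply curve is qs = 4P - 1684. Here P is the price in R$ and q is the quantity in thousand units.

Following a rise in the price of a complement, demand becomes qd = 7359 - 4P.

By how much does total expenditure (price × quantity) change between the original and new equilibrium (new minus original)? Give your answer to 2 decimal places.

Initially, 10980 - 4P = 4P - 1684, so 12664 = 8P and P = 1583, q = 4648.
The new curves are qd = 7359 - 4P (demand) and qs = 4P - 1684 (supply).
Clearing the new market: 7359 - 4P = 4P - 1684, so P = 1130.375 and q = 2837.5.
Expenditure moves from 1583×4648 = 7357784 to 1130.375×2837.5 = 3207439.0625; change = -4150344.94.

-4150344.94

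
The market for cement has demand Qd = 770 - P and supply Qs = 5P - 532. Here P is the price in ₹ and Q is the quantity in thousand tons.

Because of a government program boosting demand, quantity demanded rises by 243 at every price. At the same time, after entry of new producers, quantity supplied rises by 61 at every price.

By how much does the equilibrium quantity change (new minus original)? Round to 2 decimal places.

+212.67

Original equilibrium: 770 - P = 5P - 532 gives 1302 = 6P, so P = 217 and Q = 553.
With the change applied: demand Qd = 1013 - P, supply Qs = 5P - 471.
Equate the new curves: 1013 - P = 5P - 471, giving 1484 = 6P, P = 742/3 ≈ 247.3333, Q = 2297/3 ≈ 765.6667.
ΔQ = 765.6667 − 553 = +212.67.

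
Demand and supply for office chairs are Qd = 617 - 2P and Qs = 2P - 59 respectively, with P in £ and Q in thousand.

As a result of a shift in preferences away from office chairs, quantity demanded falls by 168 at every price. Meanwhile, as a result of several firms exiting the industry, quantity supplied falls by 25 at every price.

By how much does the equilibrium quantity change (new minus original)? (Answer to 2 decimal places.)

-96.50

Initially, 617 - 2P = 2P - 59, so 676 = 4P and P = 169, Q = 279.
The shock moves the curves to Qd = 449 - 2P and Qs = 2P - 84.
Equate the new curves: 449 - 2P = 2P - 84, giving 533 = 4P, P = 133.25, Q = 182.5.
ΔQ = 182.5 − 279 = -96.50.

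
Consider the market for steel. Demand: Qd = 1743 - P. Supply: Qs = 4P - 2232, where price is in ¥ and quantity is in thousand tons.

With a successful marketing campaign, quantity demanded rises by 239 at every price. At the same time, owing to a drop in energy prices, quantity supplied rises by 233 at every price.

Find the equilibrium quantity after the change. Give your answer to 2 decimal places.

1185.80

Original equilibrium: 1743 - P = 4P - 2232 gives 3975 = 5P, so P = 795 and Q = 948.
After the shift, demand is Qd = 1982 - P and supply is Qs = 4P - 1999.
Setting them equal: 1982 - P = 4P - 1999 → 3981 = 5P, so P = 796.2 and Q = 1185.8.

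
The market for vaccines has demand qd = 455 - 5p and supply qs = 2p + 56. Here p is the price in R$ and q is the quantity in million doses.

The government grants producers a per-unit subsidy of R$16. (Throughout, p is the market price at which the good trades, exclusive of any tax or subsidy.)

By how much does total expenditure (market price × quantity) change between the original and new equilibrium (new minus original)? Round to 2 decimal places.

Initially, 455 - 5p = 2p + 56, so 399 = 7p and p = 57, q = 170.
Since sellers receive the price plus the subsidy, the effective supply curve becomes qs = 2p + 88.
Setting them equal: 455 - 5p = 2p + 88 → 367 = 7p, so p = 367/7 ≈ 52.4286 and q = 1350/7 ≈ 192.8571.
Expenditure moves from 57×170 = 9690 to 52.4286×192.8571 = 10111.2245; change = +421.22.

+421.22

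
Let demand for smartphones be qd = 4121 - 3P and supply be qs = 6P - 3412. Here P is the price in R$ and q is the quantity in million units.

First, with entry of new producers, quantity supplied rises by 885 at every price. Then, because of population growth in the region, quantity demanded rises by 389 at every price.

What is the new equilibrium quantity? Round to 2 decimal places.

2164.33

Solve the original market: 4121 - 3P = 6P - 3412, hence P = 837 and q = 1610.
The new curves are qd = 4510 - 3P (demand) and qs = 6P - 2527 (supply).
Setting them equal: 4510 - 3P = 6P - 2527 → 7037 = 9P, so P = 7037/9 ≈ 781.8889 and q = 6493/3 ≈ 2164.3333.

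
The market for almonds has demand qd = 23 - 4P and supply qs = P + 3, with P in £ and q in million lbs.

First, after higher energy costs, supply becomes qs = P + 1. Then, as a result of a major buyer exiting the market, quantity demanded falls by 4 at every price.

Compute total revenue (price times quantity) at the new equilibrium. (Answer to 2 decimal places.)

Before the shock: 23 - 4P = P + 3 ⇒ 20 = 5P ⇒ P = 4, q = 7.
The new curves are qd = 19 - 4P (demand) and qs = P + 1 (supply).
Clearing the new market: 19 - 4P = P + 1, so P = 3.6 and q = 4.6.
New expenditure = 3.6 × 4.6 = 16.56.

16.56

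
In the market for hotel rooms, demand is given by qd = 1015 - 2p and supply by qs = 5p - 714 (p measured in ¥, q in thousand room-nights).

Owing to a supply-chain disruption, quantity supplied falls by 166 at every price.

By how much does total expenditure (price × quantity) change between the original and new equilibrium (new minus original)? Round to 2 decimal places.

-484.45

Original equilibrium: 1015 - 2p = 5p - 714 gives 1729 = 7p, so p = 247 and q = 521.
The new curves are qd = 1015 - 2p (demand) and qs = 5p - 880 (supply).
New equilibrium: 1015 - 2p = 5p - 880 ⇒ 1895 = 7p ⇒ p = 1895/7 ≈ 270.7143, q = 3315/7 ≈ 473.5714.
Expenditure moves from 247×521 = 128687 to 270.7143×473.5714 = 128202.5510; change = -484.45.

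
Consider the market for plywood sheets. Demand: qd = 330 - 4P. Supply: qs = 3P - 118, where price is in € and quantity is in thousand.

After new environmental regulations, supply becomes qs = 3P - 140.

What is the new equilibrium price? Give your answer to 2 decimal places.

Solve the original market: 330 - 4P = 3P - 118, hence P = 64 and q = 74.
With the change applied: demand qd = 330 - 4P, supply qs = 3P - 140.
New equilibrium: 330 - 4P = 3P - 140 ⇒ 470 = 7P ⇒ P = 470/7 ≈ 67.1429, q = 430/7 ≈ 61.4286.

67.14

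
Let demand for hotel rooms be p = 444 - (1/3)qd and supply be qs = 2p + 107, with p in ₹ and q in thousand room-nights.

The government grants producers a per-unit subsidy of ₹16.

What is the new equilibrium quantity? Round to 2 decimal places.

Initially, 1332 - 3p = 2p + 107, so 1225 = 5p and p = 245, q = 597.
Since sellers receive the price plus the subsidy, the effective supply curve becomes qs = 2p + 139.
Equate the new curves: 1332 - 3p = 2p + 139, giving 1193 = 5p, p = 238.6, q = 616.2.

616.20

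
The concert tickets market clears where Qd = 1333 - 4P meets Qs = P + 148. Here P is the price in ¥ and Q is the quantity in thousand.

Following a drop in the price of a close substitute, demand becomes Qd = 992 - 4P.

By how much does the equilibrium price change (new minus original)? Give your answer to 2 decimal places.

-68.20

Initially, 1333 - 4P = P + 148, so 1185 = 5P and P = 237, Q = 385.
The new curves are Qd = 992 - 4P (demand) and Qs = P + 148 (supply).
Clearing the new market: 992 - 4P = P + 148, so P = 168.8 and Q = 316.8.
ΔP = 168.8 − 237 = -68.20.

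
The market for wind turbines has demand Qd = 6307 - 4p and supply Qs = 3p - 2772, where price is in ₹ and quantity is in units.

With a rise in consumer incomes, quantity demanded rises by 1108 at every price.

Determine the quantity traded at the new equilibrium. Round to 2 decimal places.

1593.86

Original equilibrium: 6307 - 4p = 3p - 2772 gives 9079 = 7p, so p = 1297 and Q = 1119.
The shock moves the curves to Qd = 7415 - 4p and Qs = 3p - 2772.
New equilibrium: 7415 - 4p = 3p - 2772 ⇒ 10187 = 7p ⇒ p = 10187/7 ≈ 1455.2857, Q = 11157/7 ≈ 1593.8571.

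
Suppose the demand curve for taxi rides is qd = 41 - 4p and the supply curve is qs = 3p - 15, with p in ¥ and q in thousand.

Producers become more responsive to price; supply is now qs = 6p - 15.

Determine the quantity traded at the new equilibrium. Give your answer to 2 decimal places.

Solve the original market: 41 - 4p = 3p - 15, hence p = 8 and q = 9.
The shock moves the curves to qd = 41 - 4p and qs = 6p - 15.
New equilibrium: 41 - 4p = 6p - 15 ⇒ 56 = 10p ⇒ p = 5.6, q = 18.6.

18.60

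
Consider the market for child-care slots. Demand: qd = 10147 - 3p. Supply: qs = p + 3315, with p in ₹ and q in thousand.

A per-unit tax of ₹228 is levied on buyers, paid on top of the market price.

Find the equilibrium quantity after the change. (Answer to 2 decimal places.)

Before the shock: 10147 - 3p = p + 3315 ⇒ 6832 = 4p ⇒ p = 1708, q = 5023.
Since buyers pay the price plus the tax, the effective demand curve becomes qd = 9463 - 3p.
Clearing the new market: 9463 - 3p = p + 3315, so p = 1537 and q = 4852.

4852.00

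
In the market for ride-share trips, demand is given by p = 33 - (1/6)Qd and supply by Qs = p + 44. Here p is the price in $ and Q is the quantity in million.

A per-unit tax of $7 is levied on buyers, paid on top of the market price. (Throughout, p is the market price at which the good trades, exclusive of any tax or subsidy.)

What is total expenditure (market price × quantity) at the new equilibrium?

Initially, 198 - 6p = p + 44, so 154 = 7p and p = 22, Q = 66.
Since buyers pay the price plus the tax, the effective demand curve becomes Qd = 156 - 6p.
Setting them equal: 156 - 6p = p + 44 → 112 = 7p, so p = 16 and Q = 60.
New expenditure = 16 × 60 = 960.

960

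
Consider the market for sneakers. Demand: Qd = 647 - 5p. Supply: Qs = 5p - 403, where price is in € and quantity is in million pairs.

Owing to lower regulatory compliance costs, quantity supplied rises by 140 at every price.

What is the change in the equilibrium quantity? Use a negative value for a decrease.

Before the shock: 647 - 5p = 5p - 403 ⇒ 1050 = 10p ⇒ p = 105, Q = 122.
With the change applied: demand Qd = 647 - 5p, supply Qs = 5p - 263.
Setting them equal: 647 - 5p = 5p - 263 → 910 = 10p, so p = 91 and Q = 192.
ΔQ = 192 − 122 = +70.

+70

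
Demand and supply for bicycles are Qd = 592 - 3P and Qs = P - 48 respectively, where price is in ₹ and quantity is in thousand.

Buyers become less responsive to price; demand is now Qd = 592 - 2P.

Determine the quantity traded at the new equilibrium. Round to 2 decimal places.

Before the shock: 592 - 3P = P - 48 ⇒ 640 = 4P ⇒ P = 160, Q = 112.
With the change applied: demand Qd = 592 - 2P, supply Qs = P - 48.
Setting them equal: 592 - 2P = P - 48 → 640 = 3P, so P = 640/3 ≈ 213.3333 and Q = 496/3 ≈ 165.3333.

165.33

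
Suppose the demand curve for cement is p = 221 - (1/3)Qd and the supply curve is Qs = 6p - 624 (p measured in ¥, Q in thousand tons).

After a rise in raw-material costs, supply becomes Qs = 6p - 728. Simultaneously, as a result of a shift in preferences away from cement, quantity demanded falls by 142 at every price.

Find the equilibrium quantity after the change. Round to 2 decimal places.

104.67

Before the shock: 663 - 3p = 6p - 624 ⇒ 1287 = 9p ⇒ p = 143, Q = 234.
The new curves are Qd = 521 - 3p (demand) and Qs = 6p - 728 (supply).
Equate the new curves: 521 - 3p = 6p - 728, giving 1249 = 9p, p = 1249/9 ≈ 138.7778, Q = 314/3 ≈ 104.6667.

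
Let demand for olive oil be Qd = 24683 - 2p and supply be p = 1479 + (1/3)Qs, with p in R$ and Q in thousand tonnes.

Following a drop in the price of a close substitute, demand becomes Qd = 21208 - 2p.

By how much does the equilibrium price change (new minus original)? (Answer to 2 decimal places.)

Initially, 24683 - 2p = 3p - 4437, so 29120 = 5p and p = 5824, Q = 13035.
The shock moves the curves to Qd = 21208 - 2p and Qs = 3p - 4437.
Clearing the new market: 21208 - 2p = 3p - 4437, so p = 5129 and Q = 10950.
Δp = 5129 − 5824 = -695.00.

-695.00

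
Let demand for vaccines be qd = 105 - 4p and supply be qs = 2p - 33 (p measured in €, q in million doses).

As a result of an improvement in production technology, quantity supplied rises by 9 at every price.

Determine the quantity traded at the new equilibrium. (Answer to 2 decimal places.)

19.00

Initially, 105 - 4p = 2p - 33, so 138 = 6p and p = 23, q = 13.
With the change applied: demand qd = 105 - 4p, supply qs = 2p - 24.
Setting them equal: 105 - 4p = 2p - 24 → 129 = 6p, so p = 21.5 and q = 19.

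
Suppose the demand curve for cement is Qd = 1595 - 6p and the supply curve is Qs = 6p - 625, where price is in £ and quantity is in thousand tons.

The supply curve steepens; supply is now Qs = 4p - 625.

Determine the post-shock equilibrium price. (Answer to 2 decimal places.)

222.00

Solve the original market: 1595 - 6p = 6p - 625, hence p = 185 and Q = 485.
With the change applied: demand Qd = 1595 - 6p, supply Qs = 4p - 625.
Equate the new curves: 1595 - 6p = 4p - 625, giving 2220 = 10p, p = 222, Q = 263.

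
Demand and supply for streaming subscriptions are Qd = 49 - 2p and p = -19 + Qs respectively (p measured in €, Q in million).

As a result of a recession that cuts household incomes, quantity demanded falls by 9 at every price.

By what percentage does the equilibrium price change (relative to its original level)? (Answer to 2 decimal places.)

-30.00

Before the shock: 49 - 2p = p + 19 ⇒ 30 = 3p ⇒ p = 10, Q = 29.
The new curves are Qd = 40 - 2p (demand) and Qs = p + 19 (supply).
Setting them equal: 40 - 2p = p + 19 → 21 = 3p, so p = 7 and Q = 26.
%Δp = (7 − 10) / 10 × 100 = -30.00%.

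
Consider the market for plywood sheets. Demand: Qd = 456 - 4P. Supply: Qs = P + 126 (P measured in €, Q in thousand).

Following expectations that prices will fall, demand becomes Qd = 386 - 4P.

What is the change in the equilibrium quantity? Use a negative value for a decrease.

-14

Original equilibrium: 456 - 4P = P + 126 gives 330 = 5P, so P = 66 and Q = 192.
The shock moves the curves to Qd = 386 - 4P and Qs = P + 126.
New equilibrium: 386 - 4P = P + 126 ⇒ 260 = 5P ⇒ P = 52, Q = 178.
ΔQ = 178 − 192 = -14.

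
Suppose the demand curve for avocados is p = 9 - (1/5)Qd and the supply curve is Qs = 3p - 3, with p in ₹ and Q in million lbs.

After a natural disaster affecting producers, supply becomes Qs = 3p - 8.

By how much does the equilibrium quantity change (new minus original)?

-3.125

Before the shock: 45 - 5p = 3p - 3 ⇒ 48 = 8p ⇒ p = 6, Q = 15.
After the shift, demand is Qd = 45 - 5p and supply is Qs = 3p - 8.
Clearing the new market: 45 - 5p = 3p - 8, so p = 6.625 and Q = 11.875.
ΔQ = 11.875 − 15 = -3.125.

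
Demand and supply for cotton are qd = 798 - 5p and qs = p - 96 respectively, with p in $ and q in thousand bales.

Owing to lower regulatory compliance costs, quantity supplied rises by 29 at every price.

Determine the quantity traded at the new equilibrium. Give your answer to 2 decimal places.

Solve the original market: 798 - 5p = p - 96, hence p = 149 and q = 53.
After the shift, demand is qd = 798 - 5p and supply is qs = p - 67.
Clearing the new market: 798 - 5p = p - 67, so p = 865/6 ≈ 144.1667 and q = 463/6 ≈ 77.1667.

77.17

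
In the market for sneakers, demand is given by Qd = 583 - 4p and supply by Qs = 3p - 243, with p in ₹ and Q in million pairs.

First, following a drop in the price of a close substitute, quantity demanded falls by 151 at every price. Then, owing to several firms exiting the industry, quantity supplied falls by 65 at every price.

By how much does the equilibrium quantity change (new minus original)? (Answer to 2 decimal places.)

Before the shock: 583 - 4p = 3p - 243 ⇒ 826 = 7p ⇒ p = 118, Q = 111.
After the shift, demand is Qd = 432 - 4p and supply is Qs = 3p - 308.
Equate the new curves: 432 - 4p = 3p - 308, giving 740 = 7p, p = 740/7 ≈ 105.7143, Q = 64/7 ≈ 9.1429.
ΔQ = 9.1429 − 111 = -101.86.

-101.86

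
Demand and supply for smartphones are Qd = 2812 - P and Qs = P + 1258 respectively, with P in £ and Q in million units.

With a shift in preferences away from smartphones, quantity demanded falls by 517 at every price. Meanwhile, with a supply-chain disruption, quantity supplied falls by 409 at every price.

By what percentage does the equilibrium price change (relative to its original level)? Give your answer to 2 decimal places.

-6.95

Before the shock: 2812 - P = P + 1258 ⇒ 1554 = 2P ⇒ P = 777, Q = 2035.
The new curves are Qd = 2295 - P (demand) and Qs = P + 849 (supply).
New equilibrium: 2295 - P = P + 849 ⇒ 1446 = 2P ⇒ P = 723, Q = 1572.
%ΔP = (723 − 777) / 777 × 100 = -6.95%.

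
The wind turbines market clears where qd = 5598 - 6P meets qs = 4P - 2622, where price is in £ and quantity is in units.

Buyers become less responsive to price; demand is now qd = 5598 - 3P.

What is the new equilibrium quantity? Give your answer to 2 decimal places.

2075.14

Original equilibrium: 5598 - 6P = 4P - 2622 gives 8220 = 10P, so P = 822 and q = 666.
The shock moves the curves to qd = 5598 - 3P and qs = 4P - 2622.
Equate the new curves: 5598 - 3P = 4P - 2622, giving 8220 = 7P, P = 8220/7 ≈ 1174.2857, q = 14526/7 ≈ 2075.1429.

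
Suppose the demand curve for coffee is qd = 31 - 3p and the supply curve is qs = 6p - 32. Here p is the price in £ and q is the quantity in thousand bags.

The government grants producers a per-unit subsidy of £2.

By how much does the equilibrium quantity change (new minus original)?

Original equilibrium: 31 - 3p = 6p - 32 gives 63 = 9p, so p = 7 and q = 10.
Since sellers receive the price plus the subsidy, the effective supply curve becomes qs = 6p - 20.
Equate the new curves: 31 - 3p = 6p - 20, giving 51 = 9p, p = 17/3 ≈ 5.6667, q = 14.
Δq = 14 − 10 = +4.

+4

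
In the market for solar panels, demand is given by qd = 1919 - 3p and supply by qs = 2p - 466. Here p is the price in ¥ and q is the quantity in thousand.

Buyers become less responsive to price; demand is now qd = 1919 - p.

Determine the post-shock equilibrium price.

795

Solve the original market: 1919 - 3p = 2p - 466, hence p = 477 and q = 488.
With the change applied: demand qd = 1919 - p, supply qs = 2p - 466.
Clearing the new market: 1919 - p = 2p - 466, so p = 795 and q = 1124.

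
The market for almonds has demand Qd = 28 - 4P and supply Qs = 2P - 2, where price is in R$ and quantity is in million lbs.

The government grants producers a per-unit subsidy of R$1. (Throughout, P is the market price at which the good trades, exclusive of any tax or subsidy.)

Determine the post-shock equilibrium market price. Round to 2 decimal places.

Original equilibrium: 28 - 4P = 2P - 2 gives 30 = 6P, so P = 5 and Q = 8.
Since sellers receive the price plus the subsidy, the effective supply curve becomes Qs = 2P.
Setting them equal: 28 - 4P = 2P → 28 = 6P, so P = 14/3 ≈ 4.6667 and Q = 28/3 ≈ 9.3333.

4.67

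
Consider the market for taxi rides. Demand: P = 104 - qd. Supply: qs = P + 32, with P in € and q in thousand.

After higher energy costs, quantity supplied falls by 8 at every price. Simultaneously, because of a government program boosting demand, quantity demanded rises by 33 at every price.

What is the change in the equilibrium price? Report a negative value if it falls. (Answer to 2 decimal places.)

+20.50

Solve the original market: 104 - P = P + 32, hence P = 36 and q = 68.
The new curves are qd = 137 - P (demand) and qs = P + 24 (supply).
Equate the new curves: 137 - P = P + 24, giving 113 = 2P, P = 56.5, q = 80.5.
ΔP = 56.5 − 36 = +20.50.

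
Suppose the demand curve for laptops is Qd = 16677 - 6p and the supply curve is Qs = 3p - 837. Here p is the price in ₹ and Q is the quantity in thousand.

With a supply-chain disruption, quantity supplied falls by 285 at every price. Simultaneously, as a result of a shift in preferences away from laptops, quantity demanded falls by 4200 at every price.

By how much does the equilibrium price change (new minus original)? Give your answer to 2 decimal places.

Original equilibrium: 16677 - 6p = 3p - 837 gives 17514 = 9p, so p = 1946 and Q = 5001.
The shock moves the curves to Qd = 12477 - 6p and Qs = 3p - 1122.
Setting them equal: 12477 - 6p = 3p - 1122 → 13599 = 9p, so p = 1511 and Q = 3411.
Δp = 1511 − 1946 = -435.00.

-435.00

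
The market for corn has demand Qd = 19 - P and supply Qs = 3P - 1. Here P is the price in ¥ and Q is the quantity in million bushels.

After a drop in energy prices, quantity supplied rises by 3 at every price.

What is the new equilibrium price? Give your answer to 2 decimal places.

Before the shock: 19 - P = 3P - 1 ⇒ 20 = 4P ⇒ P = 5, Q = 14.
With the change applied: demand Qd = 19 - P, supply Qs = 3P + 2.
Setting them equal: 19 - P = 3P + 2 → 17 = 4P, so P = 4.25 and Q = 14.75.

4.25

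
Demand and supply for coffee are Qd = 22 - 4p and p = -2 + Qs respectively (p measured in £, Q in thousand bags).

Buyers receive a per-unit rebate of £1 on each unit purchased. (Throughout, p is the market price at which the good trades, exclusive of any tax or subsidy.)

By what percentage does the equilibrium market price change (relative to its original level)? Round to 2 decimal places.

Initially, 22 - 4p = p + 2, so 20 = 5p and p = 4, Q = 6.
Since buyers' out-of-pocket price is the market price minus the rebate, the effective demand curve becomes Qd = 26 - 4p.
Setting them equal: 26 - 4p = p + 2 → 24 = 5p, so p = 4.8 and Q = 6.8.
%Δp = (4.8 − 4) / 4 × 100 = +20.00%.

+20.00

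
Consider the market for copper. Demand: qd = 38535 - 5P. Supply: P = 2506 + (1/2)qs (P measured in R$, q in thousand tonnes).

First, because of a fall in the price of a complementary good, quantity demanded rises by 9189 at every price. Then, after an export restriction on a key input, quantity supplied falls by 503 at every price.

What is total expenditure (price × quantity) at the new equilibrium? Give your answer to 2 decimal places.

Initially, 38535 - 5P = 2P - 5012, so 43547 = 7P and P = 6221, q = 7430.
After the shift, demand is qd = 47724 - 5P and supply is qs = 2P - 5515.
Clearing the new market: 47724 - 5P = 2P - 5515, so P = 53239/7 ≈ 7605.5714 and q = 67873/7 ≈ 9696.1429.
New expenditure = 7605.5714 × 9696.1429 = 73744707.08.

73744707.08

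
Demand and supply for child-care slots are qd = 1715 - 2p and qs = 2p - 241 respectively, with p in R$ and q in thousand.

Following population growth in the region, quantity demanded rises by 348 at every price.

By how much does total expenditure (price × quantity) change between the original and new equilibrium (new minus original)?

Before the shock: 1715 - 2p = 2p - 241 ⇒ 1956 = 4p ⇒ p = 489, q = 737.
The new curves are qd = 2063 - 2p (demand) and qs = 2p - 241 (supply).
Setting them equal: 2063 - 2p = 2p - 241 → 2304 = 4p, so p = 576 and q = 911.
Expenditure moves from 489×737 = 360393 to 576×911 = 524736; change = +164343.

+164343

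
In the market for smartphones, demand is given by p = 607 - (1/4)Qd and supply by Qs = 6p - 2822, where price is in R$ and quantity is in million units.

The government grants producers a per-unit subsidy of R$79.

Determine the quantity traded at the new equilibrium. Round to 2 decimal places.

Initially, 2428 - 4p = 6p - 2822, so 5250 = 10p and p = 525, Q = 328.
Since sellers receive the price plus the subsidy, the effective supply curve becomes Qs = 6p - 2348.
Setting them equal: 2428 - 4p = 6p - 2348 → 4776 = 10p, so p = 477.6 and Q = 517.6.

517.60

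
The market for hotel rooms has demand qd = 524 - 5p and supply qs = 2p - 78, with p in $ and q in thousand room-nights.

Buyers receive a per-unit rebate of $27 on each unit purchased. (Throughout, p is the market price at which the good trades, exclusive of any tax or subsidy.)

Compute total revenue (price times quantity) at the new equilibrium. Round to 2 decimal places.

Initially, 524 - 5p = 2p - 78, so 602 = 7p and p = 86, q = 94.
Since buyers' out-of-pocket price is the market price minus the rebate, the effective demand curve becomes qd = 659 - 5p.
Equate the new curves: 659 - 5p = 2p - 78, giving 737 = 7p, p = 737/7 ≈ 105.2857, q = 928/7 ≈ 132.5714.
New expenditure = 105.2857 × 132.5714 = 13957.88.

13957.88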